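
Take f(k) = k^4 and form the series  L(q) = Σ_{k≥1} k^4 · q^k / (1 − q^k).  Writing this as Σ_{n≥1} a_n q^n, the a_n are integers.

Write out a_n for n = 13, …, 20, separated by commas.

28562, 40834, 51332, 69905, 83522, 112931, 130322, 170898

n=13: 1·13 13·1  f→[1+28561]=28562
d|14:{14,7,2,1}  Σf=38416+2401+16+1=40834
d|15:{1,3,5,15}  Σf=1+81+625+50625=51332
q^16  k|16↦f(k): 16:65536 8:4096 4:256 2:16 1:1  a_16=69905
[q^17] f(1)=1,f(17)=83521 ⇒ 83522
[q^18] f(1)=1,f(2)=16,f(3)=81,f(6)=1296,f(9)=6561,f(18)=104976 ⇒ 112931
[q^19] f(19)=130321,f(1)=1 ⇒ 130322
d|20:{1,2,4,5,10,20}  Σf=1+16+256+625+10000+160000=170898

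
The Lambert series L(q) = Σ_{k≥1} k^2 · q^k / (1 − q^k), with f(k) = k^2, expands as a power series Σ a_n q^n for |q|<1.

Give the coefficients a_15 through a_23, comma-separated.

260, 341, 290, 455, 362, 546, 500, 610, 530

d|15:{15,5,3,1}  Σf=225+25+9+1=260
d|16:{1,2,4,8,16}  Σf=1+4+16+64+256=341
[q^17] f(17)=289,f(1)=1 ⇒ 290
n=18: 18·1 9·2 6·3 3·6 2·9 1·18  f→[324+81+36+9+4+1]=455
n=19: 19·1 1·19  f→[361+1]=362
q^20  k|20↦f(k): 20:400 10:100 5:25 4:16 2:4 1:1  a_20=546
[q^21] f(21)=441,f(7)=49,f(3)=9,f(1)=1 ⇒ 500
q^22  k|22↦f(k): 22:484 11:121 2:4 1:1  a_22=610
[q^23] f(1)=1,f(23)=529 ⇒ 530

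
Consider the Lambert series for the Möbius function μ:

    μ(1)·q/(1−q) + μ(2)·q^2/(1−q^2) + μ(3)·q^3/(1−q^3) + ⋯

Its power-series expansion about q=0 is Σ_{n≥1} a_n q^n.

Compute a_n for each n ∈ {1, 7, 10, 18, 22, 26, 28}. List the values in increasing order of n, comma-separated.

d|1:{1}  Σμ=1=1
d|7:{7,1}  Σμ=(-1)+1=0
n=10: 10·1 5·2 2·5 1·10  μ→[1+(-1)+(-1)+1]=0
q^18  k|18↦μ(k): 1:1 2:-1 3:-1 6:1 9:0 18:0  a_18=0
d|22:{22,11,2,1}  Σμ=1+(-1)+(-1)+1=0
q^26  k|26↦μ(k): 26:1 13:-1 2:-1 1:1  a_26=0
d|28:{1,2,4,7,14,28}  Σμ=1+(-1)+0+(-1)+1+0=0

1, 0, 0, 0, 0, 0, 0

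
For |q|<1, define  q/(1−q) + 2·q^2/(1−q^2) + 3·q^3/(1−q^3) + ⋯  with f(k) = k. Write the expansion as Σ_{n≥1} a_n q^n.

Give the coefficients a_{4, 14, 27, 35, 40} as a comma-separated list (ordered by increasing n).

d|4:{1,2,4}  Σf=1+2+4=7
[q^14] f(14)=14,f(7)=7,f(2)=2,f(1)=1 ⇒ 24
[q^27] f(1)=1,f(3)=3,f(9)=9,f(27)=27 ⇒ 40
n=35: 1·35 5·7 7·5 35·1  f→[1+5+7+35]=48
n=40: 1·40 2·20 4·10 5·8 8·5 10·4 20·2 40·1  f→[1+2+4+5+8+10+20+40]=90

7, 24, 40, 48, 90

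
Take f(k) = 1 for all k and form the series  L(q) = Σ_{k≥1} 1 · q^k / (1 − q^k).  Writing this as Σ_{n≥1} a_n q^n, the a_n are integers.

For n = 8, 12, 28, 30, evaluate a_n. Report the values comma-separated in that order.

q^8  k|8↦f(k): 1:1 2:1 4:1 8:1  a_8=4
[q^12] f(1)=1,f(2)=1,f(3)=1,f(4)=1,f(6)=1,f(12)=1 ⇒ 6
d|28:{1,2,4,7,14,28}  Σf=1+1+1+1+1+1=6
d|30:{30,15,10,6,5,3,2,1}  Σf=1+1+1+1+1+1+1+1=8

4, 6, 6, 8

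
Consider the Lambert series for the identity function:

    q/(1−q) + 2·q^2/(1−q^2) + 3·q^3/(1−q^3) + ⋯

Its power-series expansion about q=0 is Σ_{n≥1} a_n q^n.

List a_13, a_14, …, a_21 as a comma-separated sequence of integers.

[q^13] f(1)=1,f(13)=13 ⇒ 14
q^14  k|14↦f(k): 1:1 2:2 7:7 14:14  a_14=24
n=15: 1·15 3·5 5·3 15·1  f→[1+3+5+15]=24
d|16:{1,2,4,8,16}  Σf=1+2+4+8+16=31
q^17  k|17↦f(k): 17:17 1:1  a_17=18
[q^18] f(1)=1,f(2)=2,f(3)=3,f(6)=6,f(9)=9,f(18)=18 ⇒ 39
q^19  k|19↦f(k): 1:1 19:19  a_19=20
d|20:{1,2,4,5,10,20}  Σf=1+2+4+5+10+20=42
n=21: 21·1 7·3 3·7 1·21  f→[21+7+3+1]=32

14, 24, 24, 31, 18, 39, 20, 42, 32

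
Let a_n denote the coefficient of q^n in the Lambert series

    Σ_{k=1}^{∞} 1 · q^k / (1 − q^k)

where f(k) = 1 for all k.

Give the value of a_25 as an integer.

a_25 = 3

q^25  k|25↦f(k): 25:1 5:1 1:1  a_25=3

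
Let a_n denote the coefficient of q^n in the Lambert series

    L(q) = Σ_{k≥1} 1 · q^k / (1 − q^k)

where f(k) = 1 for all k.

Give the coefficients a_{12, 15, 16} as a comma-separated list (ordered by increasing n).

q^12  k|12↦f(k): 12:1 6:1 4:1 3:1 2:1 1:1  a_12=6
[q^15] f(15)=1,f(5)=1,f(3)=1,f(1)=1 ⇒ 4
d|16:{1,2,4,8,16}  Σf=1+1+1+1+1=5

6, 4, 5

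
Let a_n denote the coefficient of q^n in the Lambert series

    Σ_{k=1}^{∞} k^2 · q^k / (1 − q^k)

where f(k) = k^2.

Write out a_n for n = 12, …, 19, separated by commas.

n=12: 12·1 6·2 4·3 3·4 2·6 1·12  f→[144+36+16+9+4+1]=210
n=13: 13·1 1·13  f→[169+1]=170
[q^14] f(1)=1,f(2)=4,f(7)=49,f(14)=196 ⇒ 250
n=15: 1·15 3·5 5·3 15·1  f→[1+9+25+225]=260
n=16: 1·16 2·8 4·4 8·2 16·1  f→[1+4+16+64+256]=341
n=17: 1·17 17·1  f→[1+289]=290
[q^18] f(18)=324,f(9)=81,f(6)=36,f(3)=9,f(2)=4,f(1)=1 ⇒ 455
[q^19] f(1)=1,f(19)=361 ⇒ 362

210, 170, 250, 260, 341, 290, 455, 362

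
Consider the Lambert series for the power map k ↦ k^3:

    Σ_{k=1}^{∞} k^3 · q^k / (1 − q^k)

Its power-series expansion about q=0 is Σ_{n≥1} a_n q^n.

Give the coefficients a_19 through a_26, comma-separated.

q^19  k|19↦f(k): 19:6859 1:1  a_19=6860
d|20:{1,2,4,5,10,20}  Σf=1+8+64+125+1000+8000=9198
d|21:{21,7,3,1}  Σf=9261+343+27+1=9632
d|22:{1,2,11,22}  Σf=1+8+1331+10648=11988
d|23:{23,1}  Σf=12167+1=12168
n=24: 24·1 12·2 8·3 6·4 4·6 3·8 2·12 1·24  f→[13824+1728+512+216+64+27+8+1]=16380
[q^25] f(1)=1,f(5)=125,f(25)=15625 ⇒ 15751
d|26:{26,13,2,1}  Σf=17576+2197+8+1=19782

6860, 9198, 9632, 11988, 12168, 16380, 15751, 19782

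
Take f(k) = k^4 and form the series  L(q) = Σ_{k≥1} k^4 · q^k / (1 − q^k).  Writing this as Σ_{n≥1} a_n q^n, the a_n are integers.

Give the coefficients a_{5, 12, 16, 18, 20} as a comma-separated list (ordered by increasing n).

n=5: 5·1 1·5  f→[625+1]=626
[q^12] f(12)=20736,f(6)=1296,f(4)=256,f(3)=81,f(2)=16,f(1)=1 ⇒ 22386
q^16  k|16↦f(k): 1:1 2:16 4:256 8:4096 16:65536  a_16=69905
[q^18] f(1)=1,f(2)=16,f(3)=81,f(6)=1296,f(9)=6561,f(18)=104976 ⇒ 112931
n=20: 1·20 2·10 4·5 5·4 10·2 20·1  f→[1+16+256+625+10000+160000]=170898

626, 22386, 69905, 112931, 170898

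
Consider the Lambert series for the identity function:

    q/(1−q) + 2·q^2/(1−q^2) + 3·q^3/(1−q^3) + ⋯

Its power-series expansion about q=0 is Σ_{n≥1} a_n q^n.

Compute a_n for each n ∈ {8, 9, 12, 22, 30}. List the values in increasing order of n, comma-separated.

[q^8] f(1)=1,f(2)=2,f(4)=4,f(8)=8 ⇒ 15
d|9:{9,3,1}  Σf=9+3+1=13
n=12: 1·12 2·6 3·4 4·3 6·2 12·1  f→[1+2+3+4+6+12]=28
q^22  k|22↦f(k): 22:22 11:11 2:2 1:1  a_22=36
q^30  k|30↦f(k): 1:1 2:2 3:3 5:5 6:6 10:10 15:15 30:30  a_30=72

15, 13, 28, 36, 72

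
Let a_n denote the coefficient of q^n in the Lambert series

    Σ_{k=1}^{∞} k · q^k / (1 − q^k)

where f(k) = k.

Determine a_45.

d|45:{45,15,9,5,3,1}  Σf=45+15+9+5+3+1=78

a_45 = 78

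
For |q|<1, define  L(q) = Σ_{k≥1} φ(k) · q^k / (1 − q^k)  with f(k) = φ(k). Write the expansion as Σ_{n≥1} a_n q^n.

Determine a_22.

d|22:{22,11,2,1}  Σφ=10+10+1+1=22

a_22 = 22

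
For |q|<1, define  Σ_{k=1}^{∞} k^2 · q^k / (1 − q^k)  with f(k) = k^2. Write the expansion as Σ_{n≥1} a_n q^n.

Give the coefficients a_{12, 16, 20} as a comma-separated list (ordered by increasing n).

n=12: 1·12 2·6 3·4 4·3 6·2 12·1  f→[1+4+9+16+36+144]=210
[q^16] f(16)=256,f(8)=64,f(4)=16,f(2)=4,f(1)=1 ⇒ 341
d|20:{1,2,4,5,10,20}  Σf=1+4+16+25+100+400=546

210, 341, 546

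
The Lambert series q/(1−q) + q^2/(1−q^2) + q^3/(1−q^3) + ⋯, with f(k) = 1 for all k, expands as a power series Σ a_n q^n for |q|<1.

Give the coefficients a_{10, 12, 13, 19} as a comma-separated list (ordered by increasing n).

4, 6, 2, 2

d|10:{1,2,5,10}  Σf=1+1+1+1=4
[q^12] f(12)=1,f(6)=1,f(4)=1,f(3)=1,f(2)=1,f(1)=1 ⇒ 6
d|13:{1,13}  Σf=1+1=2
d|19:{1,19}  Σf=1+1=2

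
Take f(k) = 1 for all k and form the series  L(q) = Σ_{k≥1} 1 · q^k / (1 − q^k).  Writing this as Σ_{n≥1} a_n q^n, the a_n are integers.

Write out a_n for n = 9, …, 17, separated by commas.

3, 4, 2, 6, 2, 4, 4, 5, 2

d|9:{1,3,9}  Σf=1+1+1=3
d|10:{1,2,5,10}  Σf=1+1+1+1=4
q^11  k|11↦f(k): 1:1 11:1  a_11=2
n=12: 12·1 6·2 4·3 3·4 2·6 1·12  f→[1+1+1+1+1+1]=6
n=13: 1·13 13·1  f→[1+1]=2
n=14: 14·1 7·2 2·7 1·14  f→[1+1+1+1]=4
[q^15] f(1)=1,f(3)=1,f(5)=1,f(15)=1 ⇒ 4
n=16: 1·16 2·8 4·4 8·2 16·1  f→[1+1+1+1+1]=5
[q^17] f(17)=1,f(1)=1 ⇒ 2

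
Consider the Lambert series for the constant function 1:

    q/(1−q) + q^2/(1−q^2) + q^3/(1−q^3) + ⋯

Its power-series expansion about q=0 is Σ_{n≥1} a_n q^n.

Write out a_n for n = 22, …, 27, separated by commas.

n=22: 22·1 11·2 2·11 1·22  f→[1+1+1+1]=4
n=23: 1·23 23·1  f→[1+1]=2
q^24  k|24↦f(k): 24:1 12:1 8:1 6:1 4:1 3:1 2:1 1:1  a_24=8
n=25: 25·1 5·5 1·25  f→[1+1+1]=3
[q^26] f(1)=1,f(2)=1,f(13)=1,f(26)=1 ⇒ 4
d|27:{1,3,9,27}  Σf=1+1+1+1=4

4, 2, 8, 3, 4, 4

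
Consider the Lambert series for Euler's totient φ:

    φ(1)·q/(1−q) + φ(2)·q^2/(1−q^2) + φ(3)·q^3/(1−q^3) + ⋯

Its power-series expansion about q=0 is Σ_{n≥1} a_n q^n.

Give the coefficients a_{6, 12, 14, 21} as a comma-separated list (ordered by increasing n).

n=6: 6·1 3·2 2·3 1·6  φ→[2+2+1+1]=6
q^12  k|12↦φ(k): 12:4 6:2 4:2 3:2 2:1 1:1  a_12=12
d|14:{1,2,7,14}  Σφ=1+1+6+6=14
q^21  k|21↦φ(k): 21:12 7:6 3:2 1:1  a_21=21

6, 12, 14, 21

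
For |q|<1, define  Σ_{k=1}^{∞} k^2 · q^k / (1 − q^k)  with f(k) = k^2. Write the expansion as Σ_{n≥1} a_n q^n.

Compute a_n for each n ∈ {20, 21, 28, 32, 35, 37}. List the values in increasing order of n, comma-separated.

546, 500, 1050, 1365, 1300, 1370

n=20: 1·20 2·10 4·5 5·4 10·2 20·1  f→[1+4+16+25+100+400]=546
[q^21] f(1)=1,f(3)=9,f(7)=49,f(21)=441 ⇒ 500
q^28  k|28↦f(k): 1:1 2:4 4:16 7:49 14:196 28:784  a_28=1050
q^32  k|32↦f(k): 32:1024 16:256 8:64 4:16 2:4 1:1  a_32=1365
q^35  k|35↦f(k): 1:1 5:25 7:49 35:1225  a_35=1300
[q^37] f(1)=1,f(37)=1369 ⇒ 1370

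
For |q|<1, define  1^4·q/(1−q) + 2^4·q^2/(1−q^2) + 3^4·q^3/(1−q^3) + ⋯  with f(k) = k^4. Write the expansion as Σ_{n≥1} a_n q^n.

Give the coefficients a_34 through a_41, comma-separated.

[q^34] f(1)=1,f(2)=16,f(17)=83521,f(34)=1336336 ⇒ 1419874
q^35  k|35↦f(k): 1:1 5:625 7:2401 35:1500625  a_35=1503652
q^36  k|36↦f(k): 36:1679616 18:104976 12:20736 9:6561 6:1296 4:256 3:81 2:16 1:1  a_36=1813539
n=37: 1·37 37·1  f→[1+1874161]=1874162
d|38:{1,2,19,38}  Σf=1+16+130321+2085136=2215474
n=39: 39·1 13·3 3·13 1·39  f→[2313441+28561+81+1]=2342084
n=40: 1·40 2·20 4·10 5·8 8·5 10·4 20·2 40·1  f→[1+16+256+625+4096+10000+160000+2560000]=2734994
[q^41] f(1)=1,f(41)=2825761 ⇒ 2825762

1419874, 1503652, 1813539, 1874162, 2215474, 2342084, 2734994, 2825762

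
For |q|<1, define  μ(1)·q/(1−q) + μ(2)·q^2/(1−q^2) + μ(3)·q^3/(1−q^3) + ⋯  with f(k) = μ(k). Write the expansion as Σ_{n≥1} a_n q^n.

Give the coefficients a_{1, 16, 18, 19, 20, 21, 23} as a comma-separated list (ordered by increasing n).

1, 0, 0, 0, 0, 0, 0

q^1  k|1↦μ(k): 1:1  a_1=1
q^16  k|16↦μ(k): 1:1 2:-1 4:0 8:0 16:0  a_16=0
[q^18] μ(18)=0,μ(9)=0,μ(6)=1,μ(3)=-1,μ(2)=-1,μ(1)=1 ⇒ 0
n=19: 19·1 1·19  μ→[(-1)+1]=0
n=20: 20·1 10·2 5·4 4·5 2·10 1·20  μ→[0+1+(-1)+0+(-1)+1]=0
[q^21] μ(1)=1,μ(3)=-1,μ(7)=-1,μ(21)=1 ⇒ 0
q^23  k|23↦μ(k): 23:-1 1:1  a_23=0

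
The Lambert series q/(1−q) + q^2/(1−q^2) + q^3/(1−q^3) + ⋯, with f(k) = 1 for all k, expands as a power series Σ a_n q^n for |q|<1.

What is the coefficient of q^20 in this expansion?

d|20:{20,10,5,4,2,1}  Σf=1+1+1+1+1+1=6

a_20 = 6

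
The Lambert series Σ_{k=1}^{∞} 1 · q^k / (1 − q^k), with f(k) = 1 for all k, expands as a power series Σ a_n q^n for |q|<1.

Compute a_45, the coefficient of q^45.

a_45 = 6

q^45  k|45↦f(k): 45:1 15:1 9:1 5:1 3:1 1:1  a_45=6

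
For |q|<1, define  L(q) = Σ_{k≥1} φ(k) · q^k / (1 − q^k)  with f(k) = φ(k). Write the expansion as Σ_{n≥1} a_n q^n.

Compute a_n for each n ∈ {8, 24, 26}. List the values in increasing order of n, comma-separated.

d|8:{1,2,4,8}  Σφ=1+1+2+4=8
[q^24] φ(1)=1,φ(2)=1,φ(3)=2,φ(4)=2,φ(6)=2,φ(8)=4,φ(12)=4,φ(24)=8 ⇒ 24
q^26  k|26↦φ(k): 26:12 13:12 2:1 1:1  a_26=26

8, 24, 26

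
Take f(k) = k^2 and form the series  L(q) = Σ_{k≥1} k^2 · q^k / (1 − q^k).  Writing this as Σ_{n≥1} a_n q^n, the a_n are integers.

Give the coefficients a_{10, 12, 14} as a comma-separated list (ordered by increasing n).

130, 210, 250

d|10:{10,5,2,1}  Σf=100+25+4+1=130
d|12:{12,6,4,3,2,1}  Σf=144+36+16+9+4+1=210
n=14: 14·1 7·2 2·7 1·14  f→[196+49+4+1]=250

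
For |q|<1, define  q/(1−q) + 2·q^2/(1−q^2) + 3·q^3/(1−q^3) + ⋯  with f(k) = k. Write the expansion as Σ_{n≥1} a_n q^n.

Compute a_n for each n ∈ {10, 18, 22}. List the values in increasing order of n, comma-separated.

q^10  k|10↦f(k): 10:10 5:5 2:2 1:1  a_10=18
n=18: 1·18 2·9 3·6 6·3 9·2 18·1  f→[1+2+3+6+9+18]=39
n=22: 22·1 11·2 2·11 1·22  f→[22+11+2+1]=36

18, 39, 36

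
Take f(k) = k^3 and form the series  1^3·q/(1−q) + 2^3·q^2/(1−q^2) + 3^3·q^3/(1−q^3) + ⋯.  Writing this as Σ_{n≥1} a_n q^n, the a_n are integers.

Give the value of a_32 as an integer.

[q^32] f(1)=1,f(2)=8,f(4)=64,f(8)=512,f(16)=4096,f(32)=32768 ⇒ 37449

a_32 = 37449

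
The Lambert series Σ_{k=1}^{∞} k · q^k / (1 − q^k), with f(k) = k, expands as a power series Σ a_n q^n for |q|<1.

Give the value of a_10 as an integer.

d|10:{10,5,2,1}  Σf=10+5+2+1=18

a_10 = 18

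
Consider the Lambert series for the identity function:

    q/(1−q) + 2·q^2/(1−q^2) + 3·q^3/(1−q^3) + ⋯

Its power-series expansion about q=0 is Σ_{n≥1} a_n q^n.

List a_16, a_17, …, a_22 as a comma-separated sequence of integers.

n=16: 16·1 8·2 4·4 2·8 1·16  f→[16+8+4+2+1]=31
d|17:{1,17}  Σf=1+17=18
d|18:{18,9,6,3,2,1}  Σf=18+9+6+3+2+1=39
[q^19] f(19)=19,f(1)=1 ⇒ 20
d|20:{1,2,4,5,10,20}  Σf=1+2+4+5+10+20=42
d|21:{21,7,3,1}  Σf=21+7+3+1=32
d|22:{1,2,11,22}  Σf=1+2+11+22=36

31, 18, 39, 20, 42, 32, 36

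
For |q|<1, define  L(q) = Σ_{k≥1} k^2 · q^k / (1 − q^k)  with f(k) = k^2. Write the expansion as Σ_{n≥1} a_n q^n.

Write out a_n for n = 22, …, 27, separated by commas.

d|22:{1,2,11,22}  Σf=1+4+121+484=610
q^23  k|23↦f(k): 1:1 23:529  a_23=530
n=24: 1·24 2·12 3·8 4·6 6·4 8·3 12·2 24·1  f→[1+4+9+16+36+64+144+576]=850
d|25:{25,5,1}  Σf=625+25+1=651
q^26  k|26↦f(k): 26:676 13:169 2:4 1:1  a_26=850
n=27: 1·27 3·9 9·3 27·1  f→[1+9+81+729]=820

610, 530, 850, 651, 850, 820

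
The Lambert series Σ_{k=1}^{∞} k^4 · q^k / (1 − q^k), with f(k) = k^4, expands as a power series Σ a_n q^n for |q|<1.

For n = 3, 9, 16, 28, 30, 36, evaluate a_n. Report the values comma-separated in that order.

82, 6643, 69905, 655746, 872644, 1813539

[q^3] f(3)=81,f(1)=1 ⇒ 82
n=9: 1·9 3·3 9·1  f→[1+81+6561]=6643
n=16: 16·1 8·2 4·4 2·8 1·16  f→[65536+4096+256+16+1]=69905
[q^28] f(1)=1,f(2)=16,f(4)=256,f(7)=2401,f(14)=38416,f(28)=614656 ⇒ 655746
q^30  k|30↦f(k): 1:1 2:16 3:81 5:625 6:1296 10:10000 15:50625 30:810000  a_30=872644
q^36  k|36↦f(k): 36:1679616 18:104976 12:20736 9:6561 6:1296 4:256 3:81 2:16 1:1  a_36=1813539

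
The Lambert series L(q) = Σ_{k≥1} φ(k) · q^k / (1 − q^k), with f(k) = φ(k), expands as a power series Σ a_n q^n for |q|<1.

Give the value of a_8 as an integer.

n=8: 1·8 2·4 4·2 8·1  φ→[1+1+2+4]=8

a_8 = 8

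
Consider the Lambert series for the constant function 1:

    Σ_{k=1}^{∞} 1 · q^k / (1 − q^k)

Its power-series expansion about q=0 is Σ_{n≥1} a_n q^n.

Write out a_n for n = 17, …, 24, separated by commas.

2, 6, 2, 6, 4, 4, 2, 8

d|17:{17,1}  Σf=1+1=2
n=18: 18·1 9·2 6·3 3·6 2·9 1·18  f→[1+1+1+1+1+1]=6
d|19:{19,1}  Σf=1+1=2
[q^20] f(1)=1,f(2)=1,f(4)=1,f(5)=1,f(10)=1,f(20)=1 ⇒ 6
n=21: 21·1 7·3 3·7 1·21  f→[1+1+1+1]=4
d|22:{22,11,2,1}  Σf=1+1+1+1=4
q^23  k|23↦f(k): 1:1 23:1  a_23=2
n=24: 24·1 12·2 8·3 6·4 4·6 3·8 2·12 1·24  f→[1+1+1+1+1+1+1+1]=8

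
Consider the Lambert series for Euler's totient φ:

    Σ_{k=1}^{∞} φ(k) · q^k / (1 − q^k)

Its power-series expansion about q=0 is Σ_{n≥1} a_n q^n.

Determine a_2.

q^2  k|2↦φ(k): 2:1 1:1  a_2=2

a_2 = 2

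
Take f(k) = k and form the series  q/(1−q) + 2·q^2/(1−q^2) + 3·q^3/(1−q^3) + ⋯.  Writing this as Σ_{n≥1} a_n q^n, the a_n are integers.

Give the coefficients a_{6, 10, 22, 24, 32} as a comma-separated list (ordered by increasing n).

12, 18, 36, 60, 63

q^6  k|6↦f(k): 6:6 3:3 2:2 1:1  a_6=12
n=10: 10·1 5·2 2·5 1·10  f→[10+5+2+1]=18
d|22:{1,2,11,22}  Σf=1+2+11+22=36
q^24  k|24↦f(k): 1:1 2:2 3:3 4:4 6:6 8:8 12:12 24:24  a_24=60
[q^32] f(32)=32,f(16)=16,f(8)=8,f(4)=4,f(2)=2,f(1)=1 ⇒ 63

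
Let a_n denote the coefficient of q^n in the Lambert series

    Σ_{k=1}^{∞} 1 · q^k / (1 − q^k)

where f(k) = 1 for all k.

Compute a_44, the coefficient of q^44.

[q^44] f(44)=1,f(22)=1,f(11)=1,f(4)=1,f(2)=1,f(1)=1 ⇒ 6

a_44 = 6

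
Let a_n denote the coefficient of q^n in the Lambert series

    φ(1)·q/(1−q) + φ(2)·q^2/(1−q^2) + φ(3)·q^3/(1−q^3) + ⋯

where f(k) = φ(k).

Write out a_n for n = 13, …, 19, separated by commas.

d|13:{1,13}  Σφ=1+12=13
[q^14] φ(14)=6,φ(7)=6,φ(2)=1,φ(1)=1 ⇒ 14
q^15  k|15↦φ(k): 1:1 3:2 5:4 15:8  a_15=15
[q^16] φ(1)=1,φ(2)=1,φ(4)=2,φ(8)=4,φ(16)=8 ⇒ 16
[q^17] φ(1)=1,φ(17)=16 ⇒ 17
n=18: 1·18 2·9 3·6 6·3 9·2 18·1  φ→[1+1+2+2+6+6]=18
n=19: 1·19 19·1  φ→[1+18]=19

13, 14, 15, 16, 17, 18, 19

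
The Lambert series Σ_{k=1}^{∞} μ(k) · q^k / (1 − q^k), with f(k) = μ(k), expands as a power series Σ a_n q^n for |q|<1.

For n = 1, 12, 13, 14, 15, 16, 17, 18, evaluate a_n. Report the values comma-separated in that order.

d|1:{1}  Σμ=1=1
q^12  k|12↦μ(k): 1:1 2:-1 3:-1 4:0 6:1 12:0  a_12=0
d|13:{13,1}  Σμ=(-1)+1=0
n=14: 1·14 2·7 7·2 14·1  μ→[1+(-1)+(-1)+1]=0
q^15  k|15↦μ(k): 15:1 5:-1 3:-1 1:1  a_15=0
d|16:{16,8,4,2,1}  Σμ=0+0+0+(-1)+1=0
n=17: 17·1 1·17  μ→[(-1)+1]=0
[q^18] μ(1)=1,μ(2)=-1,μ(3)=-1,μ(6)=1,μ(9)=0,μ(18)=0 ⇒ 0

1, 0, 0, 0, 0, 0, 0, 0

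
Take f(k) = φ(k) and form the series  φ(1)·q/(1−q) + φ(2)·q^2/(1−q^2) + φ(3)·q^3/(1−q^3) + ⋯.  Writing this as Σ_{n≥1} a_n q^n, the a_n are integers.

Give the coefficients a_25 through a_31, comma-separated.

n=25: 25·1 5·5 1·25  φ→[20+4+1]=25
[q^26] φ(26)=12,φ(13)=12,φ(2)=1,φ(1)=1 ⇒ 26
[q^27] φ(27)=18,φ(9)=6,φ(3)=2,φ(1)=1 ⇒ 27
n=28: 28·1 14·2 7·4 4·7 2·14 1·28  φ→[12+6+6+2+1+1]=28
[q^29] φ(29)=28,φ(1)=1 ⇒ 29
q^30  k|30↦φ(k): 1:1 2:1 3:2 5:4 6:2 10:4 15:8 30:8  a_30=30
d|31:{1,31}  Σφ=1+30=31

25, 26, 27, 28, 29, 30, 31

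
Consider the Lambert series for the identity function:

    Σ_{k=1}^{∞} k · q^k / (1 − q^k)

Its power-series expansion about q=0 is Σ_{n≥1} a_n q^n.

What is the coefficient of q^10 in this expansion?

q^10  k|10↦f(k): 10:10 5:5 2:2 1:1  a_10=18

a_10 = 18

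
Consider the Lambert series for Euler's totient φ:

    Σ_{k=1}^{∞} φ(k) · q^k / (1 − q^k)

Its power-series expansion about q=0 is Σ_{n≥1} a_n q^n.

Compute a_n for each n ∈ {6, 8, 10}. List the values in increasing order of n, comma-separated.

q^6  k|6↦φ(k): 6:2 3:2 2:1 1:1  a_6=6
d|8:{8,4,2,1}  Σφ=4+2+1+1=8
q^10  k|10↦φ(k): 10:4 5:4 2:1 1:1  a_10=10

6, 8, 10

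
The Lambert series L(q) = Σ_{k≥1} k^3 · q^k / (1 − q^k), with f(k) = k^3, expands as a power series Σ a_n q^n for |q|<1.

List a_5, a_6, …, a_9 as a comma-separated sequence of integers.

[q^5] f(5)=125,f(1)=1 ⇒ 126
n=6: 6·1 3·2 2·3 1·6  f→[216+27+8+1]=252
[q^7] f(1)=1,f(7)=343 ⇒ 344
n=8: 1·8 2·4 4·2 8·1  f→[1+8+64+512]=585
q^9  k|9↦f(k): 1:1 3:27 9:729  a_9=757

126, 252, 344, 585, 757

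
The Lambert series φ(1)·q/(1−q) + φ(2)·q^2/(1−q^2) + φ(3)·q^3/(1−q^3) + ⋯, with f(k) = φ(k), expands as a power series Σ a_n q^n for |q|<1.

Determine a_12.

[q^12] φ(1)=1,φ(2)=1,φ(3)=2,φ(4)=2,φ(6)=2,φ(12)=4 ⇒ 12

a_12 = 12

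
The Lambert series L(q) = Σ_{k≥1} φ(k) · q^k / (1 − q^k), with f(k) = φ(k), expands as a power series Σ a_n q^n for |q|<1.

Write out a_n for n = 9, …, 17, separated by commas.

n=9: 1·9 3·3 9·1  φ→[1+2+6]=9
d|10:{10,5,2,1}  Σφ=4+4+1+1=10
d|11:{1,11}  Σφ=1+10=11
[q^12] φ(12)=4,φ(6)=2,φ(4)=2,φ(3)=2,φ(2)=1,φ(1)=1 ⇒ 12
q^13  k|13↦φ(k): 1:1 13:12  a_13=13
d|14:{14,7,2,1}  Σφ=6+6+1+1=14
d|15:{1,3,5,15}  Σφ=1+2+4+8=15
q^16  k|16↦φ(k): 16:8 8:4 4:2 2:1 1:1  a_16=16
d|17:{17,1}  Σφ=16+1=17

9, 10, 11, 12, 13, 14, 15, 16, 17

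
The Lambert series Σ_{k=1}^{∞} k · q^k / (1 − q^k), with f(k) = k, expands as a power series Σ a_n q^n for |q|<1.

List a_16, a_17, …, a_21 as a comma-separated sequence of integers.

q^16  k|16↦f(k): 16:16 8:8 4:4 2:2 1:1  a_16=31
d|17:{17,1}  Σf=17+1=18
d|18:{1,2,3,6,9,18}  Σf=1+2+3+6+9+18=39
[q^19] f(19)=19,f(1)=1 ⇒ 20
n=20: 20·1 10·2 5·4 4·5 2·10 1·20  f→[20+10+5+4+2+1]=42
n=21: 1·21 3·7 7·3 21·1  f→[1+3+7+21]=32

31, 18, 39, 20, 42, 32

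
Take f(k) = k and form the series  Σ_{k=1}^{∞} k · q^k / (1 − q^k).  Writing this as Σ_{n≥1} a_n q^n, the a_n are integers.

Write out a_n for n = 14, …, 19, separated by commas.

24, 24, 31, 18, 39, 20

[q^14] f(14)=14,f(7)=7,f(2)=2,f(1)=1 ⇒ 24
[q^15] f(1)=1,f(3)=3,f(5)=5,f(15)=15 ⇒ 24
q^16  k|16↦f(k): 16:16 8:8 4:4 2:2 1:1  a_16=31
q^17  k|17↦f(k): 1:1 17:17  a_17=18
[q^18] f(18)=18,f(9)=9,f(6)=6,f(3)=3,f(2)=2,f(1)=1 ⇒ 39
d|19:{19,1}  Σf=19+1=20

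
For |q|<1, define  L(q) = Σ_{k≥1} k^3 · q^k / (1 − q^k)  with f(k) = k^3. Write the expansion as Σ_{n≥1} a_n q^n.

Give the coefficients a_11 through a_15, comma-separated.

q^11  k|11↦f(k): 11:1331 1:1  a_11=1332
n=12: 12·1 6·2 4·3 3·4 2·6 1·12  f→[1728+216+64+27+8+1]=2044
d|13:{13,1}  Σf=2197+1=2198
n=14: 1·14 2·7 7·2 14·1  f→[1+8+343+2744]=3096
n=15: 1·15 3·5 5·3 15·1  f→[1+27+125+3375]=3528

1332, 2044, 2198, 3096, 3528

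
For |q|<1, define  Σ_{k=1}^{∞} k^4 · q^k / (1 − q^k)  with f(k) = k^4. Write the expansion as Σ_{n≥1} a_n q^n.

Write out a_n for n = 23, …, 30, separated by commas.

279842, 358258, 391251, 485554, 538084, 655746, 707282, 872644

[q^23] f(1)=1,f(23)=279841 ⇒ 279842
n=24: 1·24 2·12 3·8 4·6 6·4 8·3 12·2 24·1  f→[1+16+81+256+1296+4096+20736+331776]=358258
d|25:{25,5,1}  Σf=390625+625+1=391251
q^26  k|26↦f(k): 26:456976 13:28561 2:16 1:1  a_26=485554
[q^27] f(27)=531441,f(9)=6561,f(3)=81,f(1)=1 ⇒ 538084
n=28: 28·1 14·2 7·4 4·7 2·14 1·28  f→[614656+38416+2401+256+16+1]=655746
[q^29] f(1)=1,f(29)=707281 ⇒ 707282
d|30:{1,2,3,5,6,10,15,30}  Σf=1+16+81+625+1296+10000+50625+810000=872644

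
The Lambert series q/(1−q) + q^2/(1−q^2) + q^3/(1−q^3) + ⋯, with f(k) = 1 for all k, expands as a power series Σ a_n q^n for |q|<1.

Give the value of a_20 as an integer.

d|20:{1,2,4,5,10,20}  Σf=1+1+1+1+1+1=6

a_20 = 6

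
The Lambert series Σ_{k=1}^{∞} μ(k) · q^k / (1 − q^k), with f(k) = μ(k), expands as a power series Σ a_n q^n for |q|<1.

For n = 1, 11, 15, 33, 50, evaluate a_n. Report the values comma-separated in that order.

1, 0, 0, 0, 0

n=1: 1·1  μ→[1]=1
d|11:{1,11}  Σμ=1+(-1)=0
d|15:{15,5,3,1}  Σμ=1+(-1)+(-1)+1=0
n=33: 33·1 11·3 3·11 1·33  μ→[1+(-1)+(-1)+1]=0
q^50  k|50↦μ(k): 1:1 2:-1 5:-1 10:1 25:0 50:0  a_50=0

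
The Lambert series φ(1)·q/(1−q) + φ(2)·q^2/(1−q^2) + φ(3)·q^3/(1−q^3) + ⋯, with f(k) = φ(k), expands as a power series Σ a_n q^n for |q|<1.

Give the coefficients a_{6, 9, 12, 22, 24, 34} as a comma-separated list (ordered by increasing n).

[q^6] φ(6)=2,φ(3)=2,φ(2)=1,φ(1)=1 ⇒ 6
[q^9] φ(1)=1,φ(3)=2,φ(9)=6 ⇒ 9
d|12:{1,2,3,4,6,12}  Σφ=1+1+2+2+2+4=12
[q^22] φ(22)=10,φ(11)=10,φ(2)=1,φ(1)=1 ⇒ 22
q^24  k|24↦φ(k): 24:8 12:4 8:4 6:2 4:2 3:2 2:1 1:1  a_24=24
q^34  k|34↦φ(k): 1:1 2:1 17:16 34:16  a_34=34

6, 9, 12, 22, 24, 34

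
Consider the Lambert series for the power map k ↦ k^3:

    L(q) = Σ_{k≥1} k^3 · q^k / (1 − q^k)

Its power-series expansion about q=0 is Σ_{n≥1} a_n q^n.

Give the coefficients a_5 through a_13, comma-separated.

[q^5] f(1)=1,f(5)=125 ⇒ 126
d|6:{1,2,3,6}  Σf=1+8+27+216=252
q^7  k|7↦f(k): 7:343 1:1  a_7=344
n=8: 1·8 2·4 4·2 8·1  f→[1+8+64+512]=585
n=9: 1·9 3·3 9·1  f→[1+27+729]=757
n=10: 1·10 2·5 5·2 10·1  f→[1+8+125+1000]=1134
n=11: 1·11 11·1  f→[1+1331]=1332
n=12: 12·1 6·2 4·3 3·4 2·6 1·12  f→[1728+216+64+27+8+1]=2044
n=13: 13·1 1·13  f→[2197+1]=2198

126, 252, 344, 585, 757, 1134, 1332, 2044, 2198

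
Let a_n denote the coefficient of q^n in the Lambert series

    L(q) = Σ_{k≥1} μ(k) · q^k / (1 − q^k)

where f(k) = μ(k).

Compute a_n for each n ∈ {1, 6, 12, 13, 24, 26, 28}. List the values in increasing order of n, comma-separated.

1, 0, 0, 0, 0, 0, 0

[q^1] μ(1)=1 ⇒ 1
n=6: 6·1 3·2 2·3 1·6  μ→[1+(-1)+(-1)+1]=0
q^12  k|12↦μ(k): 1:1 2:-1 3:-1 4:0 6:1 12:0  a_12=0
q^13  k|13↦μ(k): 13:-1 1:1  a_13=0
[q^24] μ(24)=0,μ(12)=0,μ(8)=0,μ(6)=1,μ(4)=0,μ(3)=-1,μ(2)=-1,μ(1)=1 ⇒ 0
q^26  k|26↦μ(k): 26:1 13:-1 2:-1 1:1  a_26=0
q^28  k|28↦μ(k): 1:1 2:-1 4:0 7:-1 14:1 28:0  a_28=0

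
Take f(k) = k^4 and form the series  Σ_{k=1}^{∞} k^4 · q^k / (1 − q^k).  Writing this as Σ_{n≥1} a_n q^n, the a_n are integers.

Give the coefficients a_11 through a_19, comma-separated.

14642, 22386, 28562, 40834, 51332, 69905, 83522, 112931, 130322

n=11: 11·1 1·11  f→[14641+1]=14642
n=12: 12·1 6·2 4·3 3·4 2·6 1·12  f→[20736+1296+256+81+16+1]=22386
[q^13] f(1)=1,f(13)=28561 ⇒ 28562
d|14:{14,7,2,1}  Σf=38416+2401+16+1=40834
[q^15] f(1)=1,f(3)=81,f(5)=625,f(15)=50625 ⇒ 51332
n=16: 1·16 2·8 4·4 8·2 16·1  f→[1+16+256+4096+65536]=69905
d|17:{17,1}  Σf=83521+1=83522
d|18:{1,2,3,6,9,18}  Σf=1+16+81+1296+6561+104976=112931
[q^19] f(1)=1,f(19)=130321 ⇒ 130322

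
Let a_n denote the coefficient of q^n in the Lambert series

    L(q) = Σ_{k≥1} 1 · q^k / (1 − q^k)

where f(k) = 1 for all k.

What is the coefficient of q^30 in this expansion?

[q^30] f(1)=1,f(2)=1,f(3)=1,f(5)=1,f(6)=1,f(10)=1,f(15)=1,f(30)=1 ⇒ 8

a_30 = 8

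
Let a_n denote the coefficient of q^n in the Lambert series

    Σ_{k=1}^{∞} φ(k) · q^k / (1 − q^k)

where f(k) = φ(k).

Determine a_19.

n=19: 1·19 19·1  φ→[1+18]=19

a_19 = 19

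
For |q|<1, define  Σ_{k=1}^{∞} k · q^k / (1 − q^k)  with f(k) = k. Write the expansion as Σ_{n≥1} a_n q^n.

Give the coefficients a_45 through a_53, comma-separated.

78, 72, 48, 124, 57, 93, 72, 98, 54

[q^45] f(1)=1,f(3)=3,f(5)=5,f(9)=9,f(15)=15,f(45)=45 ⇒ 78
n=46: 46·1 23·2 2·23 1·46  f→[46+23+2+1]=72
n=47: 1·47 47·1  f→[1+47]=48
[q^48] f(48)=48,f(24)=24,f(16)=16,f(12)=12,f(8)=8,f(6)=6,f(4)=4,f(3)=3,f(2)=2,f(1)=1 ⇒ 124
n=49: 49·1 7·7 1·49  f→[49+7+1]=57
d|50:{1,2,5,10,25,50}  Σf=1+2+5+10+25+50=93
d|51:{1,3,17,51}  Σf=1+3+17+51=72
n=52: 1·52 2·26 4·13 13·4 26·2 52·1  f→[1+2+4+13+26+52]=98
d|53:{53,1}  Σf=53+1=54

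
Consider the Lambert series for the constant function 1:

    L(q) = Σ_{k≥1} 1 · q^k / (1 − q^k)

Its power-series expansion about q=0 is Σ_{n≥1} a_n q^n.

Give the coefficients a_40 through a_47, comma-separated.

8, 2, 8, 2, 6, 6, 4, 2

d|40:{40,20,10,8,5,4,2,1}  Σf=1+1+1+1+1+1+1+1=8
d|41:{1,41}  Σf=1+1=2
n=42: 42·1 21·2 14·3 7·6 6·7 3·14 2·21 1·42  f→[1+1+1+1+1+1+1+1]=8
[q^43] f(43)=1,f(1)=1 ⇒ 2
n=44: 44·1 22·2 11·4 4·11 2·22 1·44  f→[1+1+1+1+1+1]=6
d|45:{45,15,9,5,3,1}  Σf=1+1+1+1+1+1=6
n=46: 1·46 2·23 23·2 46·1  f→[1+1+1+1]=4
n=47: 1·47 47·1  f→[1+1]=2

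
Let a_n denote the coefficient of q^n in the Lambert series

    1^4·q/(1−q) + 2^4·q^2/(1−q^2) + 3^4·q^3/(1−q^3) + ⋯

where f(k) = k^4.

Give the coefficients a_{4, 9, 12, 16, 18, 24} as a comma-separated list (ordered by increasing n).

q^4  k|4↦f(k): 1:1 2:16 4:256  a_4=273
n=9: 9·1 3·3 1·9  f→[6561+81+1]=6643
d|12:{12,6,4,3,2,1}  Σf=20736+1296+256+81+16+1=22386
n=16: 16·1 8·2 4·4 2·8 1·16  f→[65536+4096+256+16+1]=69905
n=18: 1·18 2·9 3·6 6·3 9·2 18·1  f→[1+16+81+1296+6561+104976]=112931
q^24  k|24↦f(k): 1:1 2:16 3:81 4:256 6:1296 8:4096 12:20736 24:331776  a_24=358258

273, 6643, 22386, 69905, 112931, 358258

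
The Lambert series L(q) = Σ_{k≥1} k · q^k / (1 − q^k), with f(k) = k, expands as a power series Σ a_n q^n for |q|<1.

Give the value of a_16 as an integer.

a_16 = 31

d|16:{1,2,4,8,16}  Σf=1+2+4+8+16=31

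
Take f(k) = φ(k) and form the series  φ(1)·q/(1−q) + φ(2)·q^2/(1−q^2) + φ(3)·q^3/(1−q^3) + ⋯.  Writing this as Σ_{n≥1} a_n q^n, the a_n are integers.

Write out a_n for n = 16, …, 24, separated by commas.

n=16: 16·1 8·2 4·4 2·8 1·16  φ→[8+4+2+1+1]=16
n=17: 1·17 17·1  φ→[1+16]=17
q^18  k|18↦φ(k): 1:1 2:1 3:2 6:2 9:6 18:6  a_18=18
d|19:{19,1}  Σφ=18+1=19
d|20:{1,2,4,5,10,20}  Σφ=1+1+2+4+4+8=20
q^21  k|21↦φ(k): 21:12 7:6 3:2 1:1  a_21=21
d|22:{1,2,11,22}  Σφ=1+1+10+10=22
q^23  k|23↦φ(k): 23:22 1:1  a_23=23
n=24: 1·24 2·12 3·8 4·6 6·4 8·3 12·2 24·1  φ→[1+1+2+2+2+4+4+8]=24

16, 17, 18, 19, 20, 21, 22, 23, 24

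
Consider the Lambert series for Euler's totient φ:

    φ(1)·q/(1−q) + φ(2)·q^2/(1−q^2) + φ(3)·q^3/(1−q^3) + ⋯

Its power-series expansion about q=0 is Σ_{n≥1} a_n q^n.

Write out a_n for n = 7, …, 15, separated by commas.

d|7:{1,7}  Σφ=1+6=7
n=8: 1·8 2·4 4·2 8·1  φ→[1+1+2+4]=8
q^9  k|9↦φ(k): 9:6 3:2 1:1  a_9=9
[q^10] φ(10)=4,φ(5)=4,φ(2)=1,φ(1)=1 ⇒ 10
[q^11] φ(1)=1,φ(11)=10 ⇒ 11
q^12  k|12↦φ(k): 12:4 6:2 4:2 3:2 2:1 1:1  a_12=12
q^13  k|13↦φ(k): 1:1 13:12  a_13=13
q^14  k|14↦φ(k): 1:1 2:1 7:6 14:6  a_14=14
[q^15] φ(1)=1,φ(3)=2,φ(5)=4,φ(15)=8 ⇒ 15

7, 8, 9, 10, 11, 12, 13, 14, 15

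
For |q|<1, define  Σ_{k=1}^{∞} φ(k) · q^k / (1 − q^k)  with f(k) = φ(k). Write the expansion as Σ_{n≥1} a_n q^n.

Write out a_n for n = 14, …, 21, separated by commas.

q^14  k|14↦φ(k): 14:6 7:6 2:1 1:1  a_14=14
q^15  k|15↦φ(k): 1:1 3:2 5:4 15:8  a_15=15
n=16: 1·16 2·8 4·4 8·2 16·1  φ→[1+1+2+4+8]=16
q^17  k|17↦φ(k): 1:1 17:16  a_17=17
[q^18] φ(18)=6,φ(9)=6,φ(6)=2,φ(3)=2,φ(2)=1,φ(1)=1 ⇒ 18
q^19  k|19↦φ(k): 1:1 19:18  a_19=19
[q^20] φ(1)=1,φ(2)=1,φ(4)=2,φ(5)=4,φ(10)=4,φ(20)=8 ⇒ 20
[q^21] φ(21)=12,φ(7)=6,φ(3)=2,φ(1)=1 ⇒ 21

14, 15, 16, 17, 18, 19, 20, 21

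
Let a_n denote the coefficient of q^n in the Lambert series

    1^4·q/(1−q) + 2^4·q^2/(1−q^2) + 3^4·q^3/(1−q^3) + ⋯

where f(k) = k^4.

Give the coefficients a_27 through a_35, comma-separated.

538084, 655746, 707282, 872644, 923522, 1118481, 1200644, 1419874, 1503652

[q^27] f(27)=531441,f(9)=6561,f(3)=81,f(1)=1 ⇒ 538084
d|28:{1,2,4,7,14,28}  Σf=1+16+256+2401+38416+614656=655746
[q^29] f(1)=1,f(29)=707281 ⇒ 707282
n=30: 1·30 2·15 3·10 5·6 6·5 10·3 15·2 30·1  f→[1+16+81+625+1296+10000+50625+810000]=872644
n=31: 1·31 31·1  f→[1+923521]=923522
q^32  k|32↦f(k): 1:1 2:16 4:256 8:4096 16:65536 32:1048576  a_32=1118481
d|33:{1,3,11,33}  Σf=1+81+14641+1185921=1200644
n=34: 34·1 17·2 2·17 1·34  f→[1336336+83521+16+1]=1419874
q^35  k|35↦f(k): 35:1500625 7:2401 5:625 1:1  a_35=1503652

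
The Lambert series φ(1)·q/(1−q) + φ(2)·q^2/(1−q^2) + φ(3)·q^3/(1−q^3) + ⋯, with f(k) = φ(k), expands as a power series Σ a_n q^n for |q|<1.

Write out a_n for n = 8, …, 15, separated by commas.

[q^8] φ(1)=1,φ(2)=1,φ(4)=2,φ(8)=4 ⇒ 8
q^9  k|9↦φ(k): 1:1 3:2 9:6  a_9=9
d|10:{1,2,5,10}  Σφ=1+1+4+4=10
d|11:{1,11}  Σφ=1+10=11
n=12: 12·1 6·2 4·3 3·4 2·6 1·12  φ→[4+2+2+2+1+1]=12
q^13  k|13↦φ(k): 13:12 1:1  a_13=13
q^14  k|14↦φ(k): 1:1 2:1 7:6 14:6  a_14=14
n=15: 15·1 5·3 3·5 1·15  φ→[8+4+2+1]=15

8, 9, 10, 11, 12, 13, 14, 15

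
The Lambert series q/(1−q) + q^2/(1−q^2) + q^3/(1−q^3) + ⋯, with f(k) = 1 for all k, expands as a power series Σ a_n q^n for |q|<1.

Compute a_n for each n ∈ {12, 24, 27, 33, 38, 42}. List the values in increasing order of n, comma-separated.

6, 8, 4, 4, 4, 8

d|12:{1,2,3,4,6,12}  Σf=1+1+1+1+1+1=6
d|24:{24,12,8,6,4,3,2,1}  Σf=1+1+1+1+1+1+1+1=8
n=27: 1·27 3·9 9·3 27·1  f→[1+1+1+1]=4
q^33  k|33↦f(k): 1:1 3:1 11:1 33:1  a_33=4
d|38:{38,19,2,1}  Σf=1+1+1+1=4
q^42  k|42↦f(k): 1:1 2:1 3:1 6:1 7:1 14:1 21:1 42:1  a_42=8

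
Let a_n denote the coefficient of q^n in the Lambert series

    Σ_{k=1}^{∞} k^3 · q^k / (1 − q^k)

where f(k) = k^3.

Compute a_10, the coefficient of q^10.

q^10  k|10↦f(k): 10:1000 5:125 2:8 1:1  a_10=1134

a_10 = 1134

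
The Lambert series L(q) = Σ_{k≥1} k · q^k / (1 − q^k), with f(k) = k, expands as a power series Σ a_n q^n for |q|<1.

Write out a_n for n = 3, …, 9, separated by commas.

d|3:{3,1}  Σf=3+1=4
n=4: 1·4 2·2 4·1  f→[1+2+4]=7
n=5: 1·5 5·1  f→[1+5]=6
q^6  k|6↦f(k): 1:1 2:2 3:3 6:6  a_6=12
d|7:{7,1}  Σf=7+1=8
q^8  k|8↦f(k): 8:8 4:4 2:2 1:1  a_8=15
[q^9] f(9)=9,f(3)=3,f(1)=1 ⇒ 13

4, 7, 6, 12, 8, 15, 13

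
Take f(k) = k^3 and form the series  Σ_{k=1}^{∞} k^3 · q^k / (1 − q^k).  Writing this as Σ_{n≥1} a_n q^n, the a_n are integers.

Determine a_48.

a_48 = 131068

q^48  k|48↦f(k): 48:110592 24:13824 16:4096 12:1728 8:512 6:216 4:64 3:27 2:8 1:1  a_48=131068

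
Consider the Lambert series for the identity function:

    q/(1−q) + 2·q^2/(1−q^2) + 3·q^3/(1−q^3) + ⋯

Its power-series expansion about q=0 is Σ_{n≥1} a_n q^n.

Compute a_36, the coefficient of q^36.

q^36  k|36↦f(k): 36:36 18:18 12:12 9:9 6:6 4:4 3:3 2:2 1:1  a_36=91

a_36 = 91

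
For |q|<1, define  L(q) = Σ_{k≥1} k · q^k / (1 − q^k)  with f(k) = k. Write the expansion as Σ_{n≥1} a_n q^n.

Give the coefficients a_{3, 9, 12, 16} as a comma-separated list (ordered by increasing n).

4, 13, 28, 31

[q^3] f(3)=3,f(1)=1 ⇒ 4
d|9:{9,3,1}  Σf=9+3+1=13
[q^12] f(1)=1,f(2)=2,f(3)=3,f(4)=4,f(6)=6,f(12)=12 ⇒ 28
n=16: 1·16 2·8 4·4 8·2 16·1  f→[1+2+4+8+16]=31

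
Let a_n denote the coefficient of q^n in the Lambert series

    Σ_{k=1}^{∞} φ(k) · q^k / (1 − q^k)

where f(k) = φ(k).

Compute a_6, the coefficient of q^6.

q^6  k|6↦φ(k): 1:1 2:1 3:2 6:2  a_6=6

a_6 = 6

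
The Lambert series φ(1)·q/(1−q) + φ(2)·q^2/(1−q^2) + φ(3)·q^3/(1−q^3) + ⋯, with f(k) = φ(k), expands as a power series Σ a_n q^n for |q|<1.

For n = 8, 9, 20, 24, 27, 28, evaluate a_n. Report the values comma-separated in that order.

[q^8] φ(8)=4,φ(4)=2,φ(2)=1,φ(1)=1 ⇒ 8
n=9: 1·9 3·3 9·1  φ→[1+2+6]=9
q^20  k|20↦φ(k): 1:1 2:1 4:2 5:4 10:4 20:8  a_20=20
[q^24] φ(24)=8,φ(12)=4,φ(8)=4,φ(6)=2,φ(4)=2,φ(3)=2,φ(2)=1,φ(1)=1 ⇒ 24
n=27: 27·1 9·3 3·9 1·27  φ→[18+6+2+1]=27
d|28:{1,2,4,7,14,28}  Σφ=1+1+2+6+6+12=28

8, 9, 20, 24, 27, 28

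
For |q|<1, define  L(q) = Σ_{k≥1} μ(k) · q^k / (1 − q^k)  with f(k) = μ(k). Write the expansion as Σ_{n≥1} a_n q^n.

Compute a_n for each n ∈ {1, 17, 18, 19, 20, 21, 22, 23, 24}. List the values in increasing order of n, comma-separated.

1, 0, 0, 0, 0, 0, 0, 0, 0

[q^1] μ(1)=1 ⇒ 1
[q^17] μ(1)=1,μ(17)=-1 ⇒ 0
[q^18] μ(1)=1,μ(2)=-1,μ(3)=-1,μ(6)=1,μ(9)=0,μ(18)=0 ⇒ 0
q^19  k|19↦μ(k): 19:-1 1:1  a_19=0
n=20: 20·1 10·2 5·4 4·5 2·10 1·20  μ→[0+1+(-1)+0+(-1)+1]=0
[q^21] μ(21)=1,μ(7)=-1,μ(3)=-1,μ(1)=1 ⇒ 0
n=22: 1·22 2·11 11·2 22·1  μ→[1+(-1)+(-1)+1]=0
d|23:{1,23}  Σμ=1+(-1)=0
d|24:{1,2,3,4,6,8,12,24}  Σμ=1+(-1)+(-1)+0+1+0+0+0=0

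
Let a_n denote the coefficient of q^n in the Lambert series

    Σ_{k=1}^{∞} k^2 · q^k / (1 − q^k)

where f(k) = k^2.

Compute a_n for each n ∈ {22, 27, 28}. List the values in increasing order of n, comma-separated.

d|22:{1,2,11,22}  Σf=1+4+121+484=610
d|27:{1,3,9,27}  Σf=1+9+81+729=820
q^28  k|28↦f(k): 28:784 14:196 7:49 4:16 2:4 1:1  a_28=1050

610, 820, 1050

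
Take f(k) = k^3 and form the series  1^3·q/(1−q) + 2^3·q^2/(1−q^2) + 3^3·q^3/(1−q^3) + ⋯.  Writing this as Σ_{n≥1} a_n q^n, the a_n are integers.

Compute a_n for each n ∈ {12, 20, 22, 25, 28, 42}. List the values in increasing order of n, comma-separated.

2044, 9198, 11988, 15751, 25112, 86688

d|12:{1,2,3,4,6,12}  Σf=1+8+27+64+216+1728=2044
d|20:{20,10,5,4,2,1}  Σf=8000+1000+125+64+8+1=9198
n=22: 1·22 2·11 11·2 22·1  f→[1+8+1331+10648]=11988
n=25: 1·25 5·5 25·1  f→[1+125+15625]=15751
q^28  k|28↦f(k): 28:21952 14:2744 7:343 4:64 2:8 1:1  a_28=25112
d|42:{42,21,14,7,6,3,2,1}  Σf=74088+9261+2744+343+216+27+8+1=86688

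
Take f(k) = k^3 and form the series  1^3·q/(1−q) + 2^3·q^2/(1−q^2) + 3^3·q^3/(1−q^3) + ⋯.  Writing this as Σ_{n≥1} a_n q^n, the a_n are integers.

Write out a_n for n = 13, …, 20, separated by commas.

q^13  k|13↦f(k): 13:2197 1:1  a_13=2198
n=14: 1·14 2·7 7·2 14·1  f→[1+8+343+2744]=3096
[q^15] f(1)=1,f(3)=27,f(5)=125,f(15)=3375 ⇒ 3528
d|16:{16,8,4,2,1}  Σf=4096+512+64+8+1=4681
n=17: 17·1 1·17  f→[4913+1]=4914
[q^18] f(1)=1,f(2)=8,f(3)=27,f(6)=216,f(9)=729,f(18)=5832 ⇒ 6813
q^19  k|19↦f(k): 19:6859 1:1  a_19=6860
d|20:{20,10,5,4,2,1}  Σf=8000+1000+125+64+8+1=9198

2198, 3096, 3528, 4681, 4914, 6813, 6860, 9198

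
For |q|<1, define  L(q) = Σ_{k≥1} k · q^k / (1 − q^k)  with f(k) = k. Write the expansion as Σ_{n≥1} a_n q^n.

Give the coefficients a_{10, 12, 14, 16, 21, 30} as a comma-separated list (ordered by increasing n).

n=10: 1·10 2·5 5·2 10·1  f→[1+2+5+10]=18
[q^12] f(12)=12,f(6)=6,f(4)=4,f(3)=3,f(2)=2,f(1)=1 ⇒ 28
q^14  k|14↦f(k): 14:14 7:7 2:2 1:1  a_14=24
q^16  k|16↦f(k): 16:16 8:8 4:4 2:2 1:1  a_16=31
[q^21] f(21)=21,f(7)=7,f(3)=3,f(1)=1 ⇒ 32
n=30: 30·1 15·2 10·3 6·5 5·6 3·10 2·15 1·30  f→[30+15+10+6+5+3+2+1]=72

18, 28, 24, 31, 32, 72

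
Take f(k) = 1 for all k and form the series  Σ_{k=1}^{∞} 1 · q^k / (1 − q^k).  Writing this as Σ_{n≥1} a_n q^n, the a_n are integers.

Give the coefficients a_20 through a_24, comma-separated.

q^20  k|20↦f(k): 20:1 10:1 5:1 4:1 2:1 1:1  a_20=6
n=21: 1·21 3·7 7·3 21·1  f→[1+1+1+1]=4
n=22: 1·22 2·11 11·2 22·1  f→[1+1+1+1]=4
n=23: 23·1 1·23  f→[1+1]=2
d|24:{1,2,3,4,6,8,12,24}  Σf=1+1+1+1+1+1+1+1=8

6, 4, 4, 2, 8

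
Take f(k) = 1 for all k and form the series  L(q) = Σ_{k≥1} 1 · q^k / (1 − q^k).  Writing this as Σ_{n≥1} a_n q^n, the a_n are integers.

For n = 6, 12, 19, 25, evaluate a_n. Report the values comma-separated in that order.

4, 6, 2, 3

q^6  k|6↦f(k): 1:1 2:1 3:1 6:1  a_6=4
[q^12] f(1)=1,f(2)=1,f(3)=1,f(4)=1,f(6)=1,f(12)=1 ⇒ 6
[q^19] f(19)=1,f(1)=1 ⇒ 2
q^25  k|25↦f(k): 1:1 5:1 25:1  a_25=3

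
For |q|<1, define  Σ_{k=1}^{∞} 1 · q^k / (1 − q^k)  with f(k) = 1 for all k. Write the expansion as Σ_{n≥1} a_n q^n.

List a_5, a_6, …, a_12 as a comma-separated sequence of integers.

2, 4, 2, 4, 3, 4, 2, 6

[q^5] f(5)=1,f(1)=1 ⇒ 2
d|6:{6,3,2,1}  Σf=1+1+1+1=4
n=7: 7·1 1·7  f→[1+1]=2
n=8: 8·1 4·2 2·4 1·8  f→[1+1+1+1]=4
d|9:{9,3,1}  Σf=1+1+1=3
[q^10] f(10)=1,f(5)=1,f(2)=1,f(1)=1 ⇒ 4
q^11  k|11↦f(k): 1:1 11:1  a_11=2
q^12  k|12↦f(k): 1:1 2:1 3:1 4:1 6:1 12:1  a_12=6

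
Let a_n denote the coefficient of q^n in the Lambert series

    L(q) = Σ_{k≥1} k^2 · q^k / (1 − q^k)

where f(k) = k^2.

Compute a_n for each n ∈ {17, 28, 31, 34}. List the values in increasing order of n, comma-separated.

290, 1050, 962, 1450

[q^17] f(17)=289,f(1)=1 ⇒ 290
[q^28] f(1)=1,f(2)=4,f(4)=16,f(7)=49,f(14)=196,f(28)=784 ⇒ 1050
n=31: 31·1 1·31  f→[961+1]=962
n=34: 34·1 17·2 2·17 1·34  f→[1156+289+4+1]=1450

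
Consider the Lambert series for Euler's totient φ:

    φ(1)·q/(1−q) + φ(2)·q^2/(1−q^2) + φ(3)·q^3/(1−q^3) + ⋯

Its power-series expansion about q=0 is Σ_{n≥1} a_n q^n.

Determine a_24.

n=24: 1·24 2·12 3·8 4·6 6·4 8·3 12·2 24·1  φ→[1+1+2+2+2+4+4+8]=24

a_24 = 24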